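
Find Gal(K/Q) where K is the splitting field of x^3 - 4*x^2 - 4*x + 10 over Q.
Gal(K/Q) = S_3 (symmetric group of order 6)

Compute the discriminant of x^3 + (-4)*x^2 + (-4)*x + (10): Δ = 3252. Since Δ is not a rational square, the Galois group is not contained in A_3; it must be the full S_3 (irreducibility of the cubic rules out anything smaller).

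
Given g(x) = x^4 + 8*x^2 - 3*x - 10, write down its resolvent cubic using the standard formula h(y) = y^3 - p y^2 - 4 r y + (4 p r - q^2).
h(y) = y^3 - 8*y^2 + 40*y - 329

Identify coefficients: p = 8, q = -3, r = -10.
Plug into h(y) = y^3 - p y^2 - 4 r y + (4 p r - q^2):
  h(y) = y^3 - (8) y^2 - 4*(-10) y + (4*(8)*(-10) - (-3)^2)
       = y^3 + (-8) y^2 + (40) y + (-329).
Simplifying: h(y) = y^3 - 8*y^2 + 40*y - 329.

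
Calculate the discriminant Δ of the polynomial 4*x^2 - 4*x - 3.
Δ = 64

For a quadratic a x^2 + b x + c the discriminant is Δ = b^2 - 4ac = (-4)^2 - 4*(4)*(-3) = 16 - (-48) = 64.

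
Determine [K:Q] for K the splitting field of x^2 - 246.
[K:Q] = 2

The polynomial x^2 - 246 is irreducible over Q since 246 is not a perfect square. Its splitting field is Q(sqrt(246)), which has degree 2 over Q.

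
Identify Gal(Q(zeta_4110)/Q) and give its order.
|Gal(Q(zeta_4110)/Q)| = phi(4110) = 1088; group ≅ (Z/4110Z)^* ≅ Z/2Z × Z/4Z × Z/136Z

The n-th cyclotomic polynomial Φ_4110(x) is the minimal polynomial of zeta_4110 over Q and has degree phi(4110) = 1088. So Q(zeta_4110) is a degree-1088 Galois extension with Galois group (Z/4110Z)^*. By CRT, (Z/4110Z)^* ≅ (Z/2Z)^* × (Z/3Z)^* × (Z/5Z)^* × (Z/137Z)^*. Each prime-power unit group is (Z/2Z)^* ≅ trivial group (order 1); (Z/3Z)^* ≅ Z/2Z; (Z/5Z)^* ≅ Z/4Z; (Z/137Z)^* ≅ Z/136Z. Hence Gal(Q(zeta_4110)/Q) ≅ Z/2Z × Z/4Z × Z/136Z.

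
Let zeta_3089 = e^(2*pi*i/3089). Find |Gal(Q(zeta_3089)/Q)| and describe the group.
|Gal(Q(zeta_3089)/Q)| = phi(3089) = 3088; group ≅ (Z/3089Z)^* ≅ Z/3088Z

The n-th cyclotomic polynomial Φ_3089(x) is the minimal polynomial of zeta_3089 over Q and has degree phi(3089) = 3088. So Q(zeta_3089) is a degree-3088 Galois extension with Galois group (Z/3089Z)^*. (Z/3089Z)^* is cyclic since 3089 is an odd prime power (or 4). Hence Gal(Q(zeta_3089)/Q) ≅ Z/3088Z.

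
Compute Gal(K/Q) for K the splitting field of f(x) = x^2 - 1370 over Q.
Gal(K/Q) = Z/2Z (cyclic of order 2)

x^2 - 1370 is irreducible over Q since 1370 is not a rational square. The splitting field Q(sqrt(1370)) has degree 2 over Q, and its unique nontrivial automorphism is sqrt(1370) ↦ -sqrt(1370). Hence Gal(Q(sqrt(1370))/Q) = Z/2Z.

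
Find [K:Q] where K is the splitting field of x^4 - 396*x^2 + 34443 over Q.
[K:Q] = 4

f factors as (x^2 - 129)(x^2 - 267); the splitting field is K = Q(sqrt(129), sqrt(267)). Since 129, 267, and 34443 are all non-squares in Q, the three subfields Q(sqrt(129)), Q(sqrt(267)), Q(sqrt(34443)) are distinct degree-2 extensions, so [K:Q] = 4 (Klein four Galois group).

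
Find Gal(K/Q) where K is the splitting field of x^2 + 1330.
Gal(K/Q) = Z/2Z (cyclic of order 2)

x^2 + 1330 is irreducible over Q since -1330 is not a rational square. The splitting field Q(sqrt(-1330)) has degree 2 over Q, and its unique nontrivial automorphism is sqrt(-1330) ↦ -sqrt(-1330). Hence Gal(Q(sqrt(-1330))/Q) = Z/2Z.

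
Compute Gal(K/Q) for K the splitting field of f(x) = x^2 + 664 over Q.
Gal(K/Q) = Z/2Z (cyclic of order 2)

x^2 + 664 is irreducible over Q since -664 is not a rational square. The splitting field Q(sqrt(-664)) has degree 2 over Q, and its unique nontrivial automorphism is sqrt(-664) ↦ -sqrt(-664). Hence Gal(Q(sqrt(-664))/Q) = Z/2Z.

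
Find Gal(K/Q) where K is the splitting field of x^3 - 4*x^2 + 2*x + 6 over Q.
Gal(K/Q) = S_3 (symmetric group of order 6)

Compute the discriminant of x^3 + (-4)*x^2 + (2)*x + (6): Δ = -268. Since Δ is not a rational square, the Galois group is not contained in A_3; it must be the full S_3 (irreducibility of the cubic rules out anything smaller).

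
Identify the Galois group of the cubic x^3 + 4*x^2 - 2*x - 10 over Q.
Gal(K/Q) = S_3 (symmetric group of order 6)

Compute the discriminant of x^3 + (4)*x^2 + (-2)*x + (-10): Δ = 1396. Since Δ is not a rational square, the Galois group is not contained in A_3; it must be the full S_3 (irreducibility of the cubic rules out anything smaller).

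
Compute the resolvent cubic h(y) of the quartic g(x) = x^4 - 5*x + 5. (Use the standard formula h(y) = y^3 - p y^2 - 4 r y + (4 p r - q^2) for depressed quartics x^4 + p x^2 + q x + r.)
h(y) = y^3 - 20*y - 25

Identify coefficients: p = 0, q = -5, r = 5.
Plug into h(y) = y^3 - p y^2 - 4 r y + (4 p r - q^2):
  h(y) = y^3 - (0) y^2 - 4*(5) y + (4*(0)*(5) - (-5)^2)
       = y^3 + (0) y^2 + (-20) y + (-25).
Simplifying: h(y) = y^3 - 20*y - 25.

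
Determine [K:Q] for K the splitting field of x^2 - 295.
[K:Q] = 2

The polynomial x^2 - 295 is irreducible over Q since 295 is not a perfect square. Its splitting field is Q(sqrt(295)), which has degree 2 over Q.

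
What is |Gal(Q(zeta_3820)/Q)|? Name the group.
|Gal(Q(zeta_3820)/Q)| = phi(3820) = 1520; group ≅ (Z/3820Z)^* ≅ Z/2Z × Z/4Z × Z/190Z

The n-th cyclotomic polynomial Φ_3820(x) is the minimal polynomial of zeta_3820 over Q and has degree phi(3820) = 1520. So Q(zeta_3820) is a degree-1520 Galois extension with Galois group (Z/3820Z)^*. By CRT, (Z/3820Z)^* ≅ (Z/4Z)^* × (Z/5Z)^* × (Z/191Z)^*. Each prime-power unit group is (Z/4Z)^* ≅ Z/2Z; (Z/5Z)^* ≅ Z/4Z; (Z/191Z)^* ≅ Z/190Z. Hence Gal(Q(zeta_3820)/Q) ≅ Z/2Z × Z/4Z × Z/190Z.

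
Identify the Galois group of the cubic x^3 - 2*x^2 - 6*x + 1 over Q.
Gal(K/Q) = S_3 (symmetric group of order 6)

Compute the discriminant of x^3 + (-2)*x^2 + (-6)*x + (1): Δ = 1229. Since Δ is not a rational square, the Galois group is not contained in A_3; it must be the full S_3 (irreducibility of the cubic rules out anything smaller).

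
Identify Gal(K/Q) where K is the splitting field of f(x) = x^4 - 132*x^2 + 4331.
Gal(K/Q) = V_4 (Klein four-group, Z/2Z × Z/2Z)

f factors as (x^2 - 61)(x^2 - 71), so the splitting field is K = Q(sqrt(61), sqrt(71)). The elements 61, 71, 4331 are all non-squares in Q, so sqrt(61) and sqrt(71) generate independent quadratic extensions. Thus [K:Q] = 4 and Gal(K/Q) is generated by the two order-2 automorphisms sqrt(61) ↦ -sqrt(61) and sqrt(71) ↦ -sqrt(71), giving V_4.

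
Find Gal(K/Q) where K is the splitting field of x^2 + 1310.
Gal(K/Q) = Z/2Z (cyclic of order 2)

x^2 + 1310 is irreducible over Q since -1310 is not a rational square. The splitting field Q(sqrt(-1310)) has degree 2 over Q, and its unique nontrivial automorphism is sqrt(-1310) ↦ -sqrt(-1310). Hence Gal(Q(sqrt(-1310))/Q) = Z/2Z.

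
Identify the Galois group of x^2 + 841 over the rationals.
Gal(K/Q) = Z/2Z (cyclic of order 2)

x^2 + 841 is irreducible over Q since -841 is not a rational square. The splitting field Q(sqrt(-841)) has degree 2 over Q, and its unique nontrivial automorphism is sqrt(-841) ↦ -sqrt(-841). Hence Gal(Q(sqrt(-841))/Q) = Z/2Z.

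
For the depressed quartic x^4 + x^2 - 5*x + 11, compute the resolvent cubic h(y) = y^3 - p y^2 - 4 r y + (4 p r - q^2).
h(y) = y^3 - y^2 - 44*y + 19

Identify coefficients: p = 1, q = -5, r = 11.
Plug into h(y) = y^3 - p y^2 - 4 r y + (4 p r - q^2):
  h(y) = y^3 - (1) y^2 - 4*(11) y + (4*(1)*(11) - (-5)^2)
       = y^3 + (-1) y^2 + (-44) y + (19).
Simplifying: h(y) = y^3 - y^2 - 44*y + 19.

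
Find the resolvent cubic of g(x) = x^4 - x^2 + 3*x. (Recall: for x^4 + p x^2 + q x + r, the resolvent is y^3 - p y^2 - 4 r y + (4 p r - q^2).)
h(y) = y^3 + y^2 - 9

Identify coefficients: p = -1, q = 3, r = 0.
Plug into h(y) = y^3 - p y^2 - 4 r y + (4 p r - q^2):
  h(y) = y^3 - (-1) y^2 - 4*(0) y + (4*(-1)*(0) - (3)^2)
       = y^3 + (1) y^2 + (0) y + (-9).
Simplifying: h(y) = y^3 + y^2 - 9.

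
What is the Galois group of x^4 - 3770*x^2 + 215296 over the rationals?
Gal(K/Q) = Z/2Z (cyclic of order 2)

f factors as (x^2 - 3712)(x^2 - 58), so the splitting field is K = Q(sqrt(3712), sqrt(58)). The squarefree part of 3712 is 58 and the squarefree part of 58 is also 58, so sqrt(3712) and sqrt(58) are both rational multiples of sqrt(58). Hence Q(sqrt(3712)) = Q(sqrt(58)) = Q(sqrt(58)), and the splitting field collapses to a single degree-2 extension with Galois group Z/2Z.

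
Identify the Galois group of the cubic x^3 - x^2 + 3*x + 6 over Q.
Gal(K/Q) = S_3 (symmetric group of order 6)

Compute the discriminant of x^3 + (-1)*x^2 + (3)*x + (6): Δ = -1371. Since Δ is not a rational square, the Galois group is not contained in A_3; it must be the full S_3 (irreducibility of the cubic rules out anything smaller).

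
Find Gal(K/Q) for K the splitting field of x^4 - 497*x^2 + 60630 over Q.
Gal(K/Q) = V_4 (Klein four-group, Z/2Z × Z/2Z)

f factors as (x^2 - 282)(x^2 - 215), so the splitting field is K = Q(sqrt(282), sqrt(215)). The elements 282, 215, 60630 are all non-squares in Q, so sqrt(282) and sqrt(215) generate independent quadratic extensions. Thus [K:Q] = 4 and Gal(K/Q) is generated by the two order-2 automorphisms sqrt(282) ↦ -sqrt(282) and sqrt(215) ↦ -sqrt(215), giving V_4.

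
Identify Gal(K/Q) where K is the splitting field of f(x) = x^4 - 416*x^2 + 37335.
Gal(K/Q) = V_4 (Klein four-group, Z/2Z × Z/2Z)

f factors as (x^2 - 285)(x^2 - 131), so the splitting field is K = Q(sqrt(285), sqrt(131)). The elements 285, 131, 37335 are all non-squares in Q, so sqrt(285) and sqrt(131) generate independent quadratic extensions. Thus [K:Q] = 4 and Gal(K/Q) is generated by the two order-2 automorphisms sqrt(285) ↦ -sqrt(285) and sqrt(131) ↦ -sqrt(131), giving V_4.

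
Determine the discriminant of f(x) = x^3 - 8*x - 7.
Δ = 725

For a depressed cubic x^3 + p x + q the discriminant is Δ = -4 p^3 - 27 q^2 = -4*(-8)^3 - 27*(-7)^2 = 2048 - 1323 = 725.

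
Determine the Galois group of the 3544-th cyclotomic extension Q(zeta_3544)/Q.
|Gal(Q(zeta_3544)/Q)| = phi(3544) = 1768; group ≅ (Z/3544Z)^* ≅ Z/2Z × Z/2Z × Z/442Z

The n-th cyclotomic polynomial Φ_3544(x) is the minimal polynomial of zeta_3544 over Q and has degree phi(3544) = 1768. So Q(zeta_3544) is a degree-1768 Galois extension with Galois group (Z/3544Z)^*. By CRT, (Z/3544Z)^* ≅ (Z/8Z)^* × (Z/443Z)^*. Each prime-power unit group is (Z/8Z)^* ≅ Z/2Z × Z/2Z; (Z/443Z)^* ≅ Z/442Z. Hence Gal(Q(zeta_3544)/Q) ≅ Z/2Z × Z/2Z × Z/442Z.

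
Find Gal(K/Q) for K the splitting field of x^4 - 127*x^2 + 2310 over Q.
Gal(K/Q) = V_4 (Klein four-group, Z/2Z × Z/2Z)

f factors as (x^2 - 105)(x^2 - 22), so the splitting field is K = Q(sqrt(105), sqrt(22)). The elements 105, 22, 2310 are all non-squares in Q, so sqrt(105) and sqrt(22) generate independent quadratic extensions. Thus [K:Q] = 4 and Gal(K/Q) is generated by the two order-2 automorphisms sqrt(105) ↦ -sqrt(105) and sqrt(22) ↦ -sqrt(22), giving V_4.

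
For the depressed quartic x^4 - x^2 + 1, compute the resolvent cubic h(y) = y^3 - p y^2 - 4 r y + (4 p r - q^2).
h(y) = y^3 + y^2 - 4*y - 4

Identify coefficients: p = -1, q = 0, r = 1.
Plug into h(y) = y^3 - p y^2 - 4 r y + (4 p r - q^2):
  h(y) = y^3 - (-1) y^2 - 4*(1) y + (4*(-1)*(1) - (0)^2)
       = y^3 + (1) y^2 + (-4) y + (-4).
Simplifying: h(y) = y^3 + y^2 - 4*y - 4.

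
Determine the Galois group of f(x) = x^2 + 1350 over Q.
Gal(K/Q) = Z/2Z (cyclic of order 2)

x^2 + 1350 is irreducible over Q since -1350 is not a rational square. The splitting field Q(sqrt(-1350)) has degree 2 over Q, and its unique nontrivial automorphism is sqrt(-1350) ↦ -sqrt(-1350). Hence Gal(Q(sqrt(-1350))/Q) = Z/2Z.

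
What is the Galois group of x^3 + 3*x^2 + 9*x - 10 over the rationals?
Gal(K/Q) = S_3 (symmetric group of order 6)

Compute the discriminant of x^3 + (3)*x^2 + (9)*x + (-10): Δ = -8667. Since Δ is not a rational square, the Galois group is not contained in A_3; it must be the full S_3 (irreducibility of the cubic rules out anything smaller).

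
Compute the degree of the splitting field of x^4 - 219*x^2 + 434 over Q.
[K:Q] = 4

f factors as (x^2 - 2)(x^2 - 217); the splitting field is K = Q(sqrt(2), sqrt(217)). Since 2, 217, and 434 are all non-squares in Q, the three subfields Q(sqrt(2)), Q(sqrt(217)), Q(sqrt(434)) are distinct degree-2 extensions, so [K:Q] = 4 (Klein four Galois group).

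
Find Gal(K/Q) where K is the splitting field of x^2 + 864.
Gal(K/Q) = Z/2Z (cyclic of order 2)

x^2 + 864 is irreducible over Q since -864 is not a rational square. The splitting field Q(sqrt(-864)) has degree 2 over Q, and its unique nontrivial automorphism is sqrt(-864) ↦ -sqrt(-864). Hence Gal(Q(sqrt(-864))/Q) = Z/2Z.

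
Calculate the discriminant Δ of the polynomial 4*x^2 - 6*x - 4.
Δ = 100

For a quadratic a x^2 + b x + c the discriminant is Δ = b^2 - 4ac = (-6)^2 - 4*(4)*(-4) = 36 - (-64) = 100.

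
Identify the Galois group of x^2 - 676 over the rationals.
Gal(K/Q) = trivial group (order 1)

x^2 - 676 factors as (x - 26)(x + 26) over Q, so its splitting field is Q itself and the Galois group is trivial.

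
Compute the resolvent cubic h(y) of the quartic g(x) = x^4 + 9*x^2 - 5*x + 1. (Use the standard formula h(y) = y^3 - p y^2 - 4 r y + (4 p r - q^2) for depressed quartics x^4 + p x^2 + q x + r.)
h(y) = y^3 - 9*y^2 - 4*y + 11

Identify coefficients: p = 9, q = -5, r = 1.
Plug into h(y) = y^3 - p y^2 - 4 r y + (4 p r - q^2):
  h(y) = y^3 - (9) y^2 - 4*(1) y + (4*(9)*(1) - (-5)^2)
       = y^3 + (-9) y^2 + (-4) y + (11).
Simplifying: h(y) = y^3 - 9*y^2 - 4*y + 11.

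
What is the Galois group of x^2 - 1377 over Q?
Gal(K/Q) = Z/2Z (cyclic of order 2)

x^2 - 1377 is irreducible over Q since 1377 is not a rational square. The splitting field Q(sqrt(1377)) has degree 2 over Q, and its unique nontrivial automorphism is sqrt(1377) ↦ -sqrt(1377). Hence Gal(Q(sqrt(1377))/Q) = Z/2Z.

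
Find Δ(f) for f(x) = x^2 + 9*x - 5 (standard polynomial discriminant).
Δ = 101

For a quadratic a x^2 + b x + c the discriminant is Δ = b^2 - 4ac = (9)^2 - 4*(1)*(-5) = 81 - (-20) = 101.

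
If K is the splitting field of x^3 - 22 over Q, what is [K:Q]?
[K:Q] = 6

x^3 - 22 has one real root r = 22^(1/3) and two complex roots r*zeta_3, r*zeta_3^2 where zeta_3 = e^(2*pi*i/3). The splitting field is Q(r, zeta_3). [Q(r):Q] = 3 and [Q(zeta_3):Q] = 2 with gcd = 1, so [Q(r, zeta_3):Q] = 3 * 2 = 6.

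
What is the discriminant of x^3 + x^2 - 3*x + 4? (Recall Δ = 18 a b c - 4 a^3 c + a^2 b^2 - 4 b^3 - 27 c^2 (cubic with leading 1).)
Δ = -547

For x^3 + a x^2 + b x + c the discriminant is Δ = 18 a b c - 4 a^3 c + a^2 b^2 - 4 b^3 - 27 c^2.
Plug a = 1, b = -3, c = 4:
  18*(1)*(-3)*(4) - 4*(1)^3*(4) + (1)^2*(-3)^2 - 4*(-3)^3 - 27*(4)^2
  = -216 + (-16) + 9 + (108) + (-432)
  = -547.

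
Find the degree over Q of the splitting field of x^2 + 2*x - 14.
[K:Q] = 2

The discriminant of x^2 + (2)*x + (-14) is b^2 - 4c = 4 - (-56) = 60. Since 60 is not a perfect square in Q, the polynomial is irreducible over Q. Its two roots generate a degree-2 extension, so [K:Q] = 2.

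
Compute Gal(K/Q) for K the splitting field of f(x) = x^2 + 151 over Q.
Gal(K/Q) = Z/2Z (cyclic of order 2)

x^2 + 151 is irreducible over Q since -151 is not a rational square. The splitting field Q(sqrt(-151)) has degree 2 over Q, and its unique nontrivial automorphism is sqrt(-151) ↦ -sqrt(-151). Hence Gal(Q(sqrt(-151))/Q) = Z/2Z.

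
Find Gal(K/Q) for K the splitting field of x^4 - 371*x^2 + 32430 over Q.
Gal(K/Q) = V_4 (Klein four-group, Z/2Z × Z/2Z)

f factors as (x^2 - 141)(x^2 - 230), so the splitting field is K = Q(sqrt(141), sqrt(230)). The elements 141, 230, 32430 are all non-squares in Q, so sqrt(141) and sqrt(230) generate independent quadratic extensions. Thus [K:Q] = 4 and Gal(K/Q) is generated by the two order-2 automorphisms sqrt(141) ↦ -sqrt(141) and sqrt(230) ↦ -sqrt(230), giving V_4.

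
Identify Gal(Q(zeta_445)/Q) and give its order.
|Gal(Q(zeta_445)/Q)| = phi(445) = 352; group ≅ (Z/445Z)^* ≅ Z/4Z × Z/88Z

The n-th cyclotomic polynomial Φ_445(x) is the minimal polynomial of zeta_445 over Q and has degree phi(445) = 352. So Q(zeta_445) is a degree-352 Galois extension with Galois group (Z/445Z)^*. By CRT, (Z/445Z)^* ≅ (Z/5Z)^* × (Z/89Z)^*. Each prime-power unit group is (Z/5Z)^* ≅ Z/4Z; (Z/89Z)^* ≅ Z/88Z. Hence Gal(Q(zeta_445)/Q) ≅ Z/4Z × Z/88Z.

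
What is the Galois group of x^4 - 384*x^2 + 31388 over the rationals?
Gal(K/Q) = V_4 (Klein four-group, Z/2Z × Z/2Z)

f factors as (x^2 - 118)(x^2 - 266), so the splitting field is K = Q(sqrt(118), sqrt(266)). The elements 118, 266, 31388 are all non-squares in Q, so sqrt(118) and sqrt(266) generate independent quadratic extensions. Thus [K:Q] = 4 and Gal(K/Q) is generated by the two order-2 automorphisms sqrt(118) ↦ -sqrt(118) and sqrt(266) ↦ -sqrt(266), giving V_4.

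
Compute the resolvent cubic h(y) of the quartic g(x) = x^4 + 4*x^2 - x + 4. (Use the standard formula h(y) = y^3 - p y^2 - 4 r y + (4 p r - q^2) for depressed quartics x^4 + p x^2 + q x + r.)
h(y) = y^3 - 4*y^2 - 16*y + 63

Identify coefficients: p = 4, q = -1, r = 4.
Plug into h(y) = y^3 - p y^2 - 4 r y + (4 p r - q^2):
  h(y) = y^3 - (4) y^2 - 4*(4) y + (4*(4)*(4) - (-1)^2)
       = y^3 + (-4) y^2 + (-16) y + (63).
Simplifying: h(y) = y^3 - 4*y^2 - 16*y + 63.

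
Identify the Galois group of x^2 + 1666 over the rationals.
Gal(K/Q) = Z/2Z (cyclic of order 2)

x^2 + 1666 is irreducible over Q since -1666 is not a rational square. The splitting field Q(sqrt(-1666)) has degree 2 over Q, and its unique nontrivial automorphism is sqrt(-1666) ↦ -sqrt(-1666). Hence Gal(Q(sqrt(-1666))/Q) = Z/2Z.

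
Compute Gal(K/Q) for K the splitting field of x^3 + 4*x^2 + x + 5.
Gal(K/Q) = S_3 (symmetric group of order 6)

Compute the discriminant of x^3 + (4)*x^2 + (1)*x + (5): Δ = -1583. Since Δ is not a rational square, the Galois group is not contained in A_3; it must be the full S_3 (irreducibility of the cubic rules out anything smaller).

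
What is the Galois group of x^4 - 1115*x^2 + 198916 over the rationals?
Gal(K/Q) = Z/2Z (cyclic of order 2)

f factors as (x^2 - 892)(x^2 - 223), so the splitting field is K = Q(sqrt(892), sqrt(223)). The squarefree part of 892 is 223 and the squarefree part of 223 is also 223, so sqrt(892) and sqrt(223) are both rational multiples of sqrt(223). Hence Q(sqrt(892)) = Q(sqrt(223)) = Q(sqrt(223)), and the splitting field collapses to a single degree-2 extension with Galois group Z/2Z.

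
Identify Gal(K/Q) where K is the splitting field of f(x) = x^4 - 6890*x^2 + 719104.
Gal(K/Q) = Z/2Z (cyclic of order 2)

f factors as (x^2 - 6784)(x^2 - 106), so the splitting field is K = Q(sqrt(6784), sqrt(106)). The squarefree part of 6784 is 106 and the squarefree part of 106 is also 106, so sqrt(6784) and sqrt(106) are both rational multiples of sqrt(106). Hence Q(sqrt(6784)) = Q(sqrt(106)) = Q(sqrt(106)), and the splitting field collapses to a single degree-2 extension with Galois group Z/2Z.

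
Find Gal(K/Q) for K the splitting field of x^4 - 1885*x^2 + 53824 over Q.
Gal(K/Q) = Z/2Z (cyclic of order 2)

f factors as (x^2 - 1856)(x^2 - 29), so the splitting field is K = Q(sqrt(1856), sqrt(29)). The squarefree part of 1856 is 29 and the squarefree part of 29 is also 29, so sqrt(1856) and sqrt(29) are both rational multiples of sqrt(29). Hence Q(sqrt(1856)) = Q(sqrt(29)) = Q(sqrt(29)), and the splitting field collapses to a single degree-2 extension with Galois group Z/2Z.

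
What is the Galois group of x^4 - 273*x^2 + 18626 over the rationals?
Gal(K/Q) = V_4 (Klein four-group, Z/2Z × Z/2Z)

f factors as (x^2 - 134)(x^2 - 139), so the splitting field is K = Q(sqrt(134), sqrt(139)). The elements 134, 139, 18626 are all non-squares in Q, so sqrt(134) and sqrt(139) generate independent quadratic extensions. Thus [K:Q] = 4 and Gal(K/Q) is generated by the two order-2 automorphisms sqrt(134) ↦ -sqrt(134) and sqrt(139) ↦ -sqrt(139), giving V_4.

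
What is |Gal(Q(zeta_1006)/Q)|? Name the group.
|Gal(Q(zeta_1006)/Q)| = phi(1006) = 502; group ≅ (Z/1006Z)^* ≅ Z/502Z

The n-th cyclotomic polynomial Φ_1006(x) is the minimal polynomial of zeta_1006 over Q and has degree phi(1006) = 502. So Q(zeta_1006) is a degree-502 Galois extension with Galois group (Z/1006Z)^*. By CRT, (Z/1006Z)^* ≅ (Z/2Z)^* × (Z/503Z)^*. Each prime-power unit group is (Z/2Z)^* ≅ trivial group (order 1); (Z/503Z)^* ≅ Z/502Z. Hence Gal(Q(zeta_1006)/Q) ≅ Z/502Z.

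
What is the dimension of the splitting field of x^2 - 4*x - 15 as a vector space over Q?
[K:Q] = 2

The discriminant of x^2 + (-4)*x + (-15) is b^2 - 4c = 16 - (-60) = 76. Since 76 is not a perfect square in Q, the polynomial is irreducible over Q. Its two roots generate a degree-2 extension, so [K:Q] = 2.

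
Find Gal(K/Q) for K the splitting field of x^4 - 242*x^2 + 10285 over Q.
Gal(K/Q) = V_4 (Klein four-group, Z/2Z × Z/2Z)

f factors as (x^2 - 187)(x^2 - 55), so the splitting field is K = Q(sqrt(187), sqrt(55)). The elements 187, 55, 10285 are all non-squares in Q, so sqrt(187) and sqrt(55) generate independent quadratic extensions. Thus [K:Q] = 4 and Gal(K/Q) is generated by the two order-2 automorphisms sqrt(187) ↦ -sqrt(187) and sqrt(55) ↦ -sqrt(55), giving V_4.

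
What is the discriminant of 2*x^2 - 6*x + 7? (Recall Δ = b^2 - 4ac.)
Δ = -20

For a quadratic a x^2 + b x + c the discriminant is Δ = b^2 - 4ac = (-6)^2 - 4*(2)*(7) = 36 - (56) = -20.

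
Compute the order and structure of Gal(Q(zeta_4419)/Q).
|Gal(Q(zeta_4419)/Q)| = phi(4419) = 2940; group ≅ (Z/4419Z)^* ≅ Z/6Z × Z/490Z

The n-th cyclotomic polynomial Φ_4419(x) is the minimal polynomial of zeta_4419 over Q and has degree phi(4419) = 2940. So Q(zeta_4419) is a degree-2940 Galois extension with Galois group (Z/4419Z)^*. By CRT, (Z/4419Z)^* ≅ (Z/9Z)^* × (Z/491Z)^*. Each prime-power unit group is (Z/9Z)^* ≅ Z/6Z; (Z/491Z)^* ≅ Z/490Z. Hence Gal(Q(zeta_4419)/Q) ≅ Z/6Z × Z/490Z.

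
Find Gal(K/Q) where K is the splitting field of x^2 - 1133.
Gal(K/Q) = Z/2Z (cyclic of order 2)

x^2 - 1133 is irreducible over Q since 1133 is not a rational square. The splitting field Q(sqrt(1133)) has degree 2 over Q, and its unique nontrivial automorphism is sqrt(1133) ↦ -sqrt(1133). Hence Gal(Q(sqrt(1133))/Q) = Z/2Z.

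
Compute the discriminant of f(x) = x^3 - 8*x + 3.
Δ = 1805

For a depressed cubic x^3 + p x + q the discriminant is Δ = -4 p^3 - 27 q^2 = -4*(-8)^3 - 27*(3)^2 = 2048 - 243 = 1805.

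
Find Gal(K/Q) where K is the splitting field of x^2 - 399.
Gal(K/Q) = Z/2Z (cyclic of order 2)

x^2 - 399 is irreducible over Q since 399 is not a rational square. The splitting field Q(sqrt(399)) has degree 2 over Q, and its unique nontrivial automorphism is sqrt(399) ↦ -sqrt(399). Hence Gal(Q(sqrt(399))/Q) = Z/2Z.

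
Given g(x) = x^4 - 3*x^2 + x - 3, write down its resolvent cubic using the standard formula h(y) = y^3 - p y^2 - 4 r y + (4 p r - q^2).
h(y) = y^3 + 3*y^2 + 12*y + 35

Identify coefficients: p = -3, q = 1, r = -3.
Plug into h(y) = y^3 - p y^2 - 4 r y + (4 p r - q^2):
  h(y) = y^3 - (-3) y^2 - 4*(-3) y + (4*(-3)*(-3) - (1)^2)
       = y^3 + (3) y^2 + (12) y + (35).
Simplifying: h(y) = y^3 + 3*y^2 + 12*y + 35.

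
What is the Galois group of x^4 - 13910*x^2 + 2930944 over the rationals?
Gal(K/Q) = Z/2Z (cyclic of order 2)

f factors as (x^2 - 214)(x^2 - 13696), so the splitting field is K = Q(sqrt(214), sqrt(13696)). The squarefree part of 214 is 214 and the squarefree part of 13696 is also 214, so sqrt(214) and sqrt(13696) are both rational multiples of sqrt(214). Hence Q(sqrt(214)) = Q(sqrt(13696)) = Q(sqrt(214)), and the splitting field collapses to a single degree-2 extension with Galois group Z/2Z.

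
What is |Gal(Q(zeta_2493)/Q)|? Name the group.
|Gal(Q(zeta_2493)/Q)| = phi(2493) = 1656; group ≅ (Z/2493Z)^* ≅ Z/6Z × Z/276Z

The n-th cyclotomic polynomial Φ_2493(x) is the minimal polynomial of zeta_2493 over Q and has degree phi(2493) = 1656. So Q(zeta_2493) is a degree-1656 Galois extension with Galois group (Z/2493Z)^*. By CRT, (Z/2493Z)^* ≅ (Z/9Z)^* × (Z/277Z)^*. Each prime-power unit group is (Z/9Z)^* ≅ Z/6Z; (Z/277Z)^* ≅ Z/276Z. Hence Gal(Q(zeta_2493)/Q) ≅ Z/6Z × Z/276Z.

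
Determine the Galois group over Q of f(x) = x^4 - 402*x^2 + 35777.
Gal(K/Q) = V_4 (Klein four-group, Z/2Z × Z/2Z)

f factors as (x^2 - 133)(x^2 - 269), so the splitting field is K = Q(sqrt(133), sqrt(269)). The elements 133, 269, 35777 are all non-squares in Q, so sqrt(133) and sqrt(269) generate independent quadratic extensions. Thus [K:Q] = 4 and Gal(K/Q) is generated by the two order-2 automorphisms sqrt(133) ↦ -sqrt(133) and sqrt(269) ↦ -sqrt(269), giving V_4.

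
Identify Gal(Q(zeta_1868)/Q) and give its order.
|Gal(Q(zeta_1868)/Q)| = phi(1868) = 932; group ≅ (Z/1868Z)^* ≅ Z/2Z × Z/466Z

The n-th cyclotomic polynomial Φ_1868(x) is the minimal polynomial of zeta_1868 over Q and has degree phi(1868) = 932. So Q(zeta_1868) is a degree-932 Galois extension with Galois group (Z/1868Z)^*. By CRT, (Z/1868Z)^* ≅ (Z/4Z)^* × (Z/467Z)^*. Each prime-power unit group is (Z/4Z)^* ≅ Z/2Z; (Z/467Z)^* ≅ Z/466Z. Hence Gal(Q(zeta_1868)/Q) ≅ Z/2Z × Z/466Z.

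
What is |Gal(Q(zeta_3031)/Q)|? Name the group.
|Gal(Q(zeta_3031)/Q)| = phi(3031) = 2592; group ≅ (Z/3031Z)^* ≅ Z/6Z × Z/432Z

The n-th cyclotomic polynomial Φ_3031(x) is the minimal polynomial of zeta_3031 over Q and has degree phi(3031) = 2592. So Q(zeta_3031) is a degree-2592 Galois extension with Galois group (Z/3031Z)^*. By CRT, (Z/3031Z)^* ≅ (Z/7Z)^* × (Z/433Z)^*. Each prime-power unit group is (Z/7Z)^* ≅ Z/6Z; (Z/433Z)^* ≅ Z/432Z. Hence Gal(Q(zeta_3031)/Q) ≅ Z/6Z × Z/432Z.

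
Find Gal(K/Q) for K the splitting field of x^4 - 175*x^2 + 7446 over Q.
Gal(K/Q) = V_4 (Klein four-group, Z/2Z × Z/2Z)

f factors as (x^2 - 73)(x^2 - 102), so the splitting field is K = Q(sqrt(73), sqrt(102)). The elements 73, 102, 7446 are all non-squares in Q, so sqrt(73) and sqrt(102) generate independent quadratic extensions. Thus [K:Q] = 4 and Gal(K/Q) is generated by the two order-2 automorphisms sqrt(73) ↦ -sqrt(73) and sqrt(102) ↦ -sqrt(102), giving V_4.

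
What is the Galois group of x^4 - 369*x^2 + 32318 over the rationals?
Gal(K/Q) = V_4 (Klein four-group, Z/2Z × Z/2Z)

f factors as (x^2 - 226)(x^2 - 143), so the splitting field is K = Q(sqrt(226), sqrt(143)). The elements 226, 143, 32318 are all non-squares in Q, so sqrt(226) and sqrt(143) generate independent quadratic extensions. Thus [K:Q] = 4 and Gal(K/Q) is generated by the two order-2 automorphisms sqrt(226) ↦ -sqrt(226) and sqrt(143) ↦ -sqrt(143), giving V_4.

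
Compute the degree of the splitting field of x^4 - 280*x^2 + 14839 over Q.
[K:Q] = 4

f factors as (x^2 - 71)(x^2 - 209); the splitting field is K = Q(sqrt(71), sqrt(209)). Since 71, 209, and 14839 are all non-squares in Q, the three subfields Q(sqrt(71)), Q(sqrt(209)), Q(sqrt(14839)) are distinct degree-2 extensions, so [K:Q] = 4 (Klein four Galois group).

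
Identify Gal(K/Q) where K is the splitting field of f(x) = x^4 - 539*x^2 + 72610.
Gal(K/Q) = V_4 (Klein four-group, Z/2Z × Z/2Z)

f factors as (x^2 - 265)(x^2 - 274), so the splitting field is K = Q(sqrt(265), sqrt(274)). The elements 265, 274, 72610 are all non-squares in Q, so sqrt(265) and sqrt(274) generate independent quadratic extensions. Thus [K:Q] = 4 and Gal(K/Q) is generated by the two order-2 automorphisms sqrt(265) ↦ -sqrt(265) and sqrt(274) ↦ -sqrt(274), giving V_4.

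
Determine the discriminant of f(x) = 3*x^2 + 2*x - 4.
Δ = 52

For a quadratic a x^2 + b x + c the discriminant is Δ = b^2 - 4ac = (2)^2 - 4*(3)*(-4) = 4 - (-48) = 52.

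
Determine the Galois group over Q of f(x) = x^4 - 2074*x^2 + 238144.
Gal(K/Q) = Z/2Z (cyclic of order 2)

f factors as (x^2 - 1952)(x^2 - 122), so the splitting field is K = Q(sqrt(1952), sqrt(122)). The squarefree part of 1952 is 122 and the squarefree part of 122 is also 122, so sqrt(1952) and sqrt(122) are both rational multiples of sqrt(122). Hence Q(sqrt(1952)) = Q(sqrt(122)) = Q(sqrt(122)), and the splitting field collapses to a single degree-2 extension with Galois group Z/2Z.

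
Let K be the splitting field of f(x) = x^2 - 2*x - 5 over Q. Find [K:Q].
[K:Q] = 2

The discriminant of x^2 + (-2)*x + (-5) is b^2 - 4c = 4 - (-20) = 24. Since 24 is not a perfect square in Q, the polynomial is irreducible over Q. Its two roots generate a degree-2 extension, so [K:Q] = 2.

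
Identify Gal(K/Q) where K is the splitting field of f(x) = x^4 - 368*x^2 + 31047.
Gal(K/Q) = V_4 (Klein four-group, Z/2Z × Z/2Z)

f factors as (x^2 - 131)(x^2 - 237), so the splitting field is K = Q(sqrt(131), sqrt(237)). The elements 131, 237, 31047 are all non-squares in Q, so sqrt(131) and sqrt(237) generate independent quadratic extensions. Thus [K:Q] = 4 and Gal(K/Q) is generated by the two order-2 automorphisms sqrt(131) ↦ -sqrt(131) and sqrt(237) ↦ -sqrt(237), giving V_4.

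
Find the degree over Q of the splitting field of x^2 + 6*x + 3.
[K:Q] = 2

The discriminant of x^2 + (6)*x + (3) is b^2 - 4c = 36 - (12) = 24. Since 24 is not a perfect square in Q, the polynomial is irreducible over Q. Its two roots generate a degree-2 extension, so [K:Q] = 2.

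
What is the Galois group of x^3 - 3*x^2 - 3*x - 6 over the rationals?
Gal(K/Q) = S_3 (symmetric group of order 6)

Compute the discriminant of x^3 + (-3)*x^2 + (-3)*x + (-6): Δ = -2403. Since Δ is not a rational square, the Galois group is not contained in A_3; it must be the full S_3 (irreducibility of the cubic rules out anything smaller).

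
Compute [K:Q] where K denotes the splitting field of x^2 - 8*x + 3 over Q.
[K:Q] = 2

The discriminant of x^2 + (-8)*x + (3) is b^2 - 4c = 64 - (12) = 52. Since 52 is not a perfect square in Q, the polynomial is irreducible over Q. Its two roots generate a degree-2 extension, so [K:Q] = 2.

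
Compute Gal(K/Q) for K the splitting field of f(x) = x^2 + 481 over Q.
Gal(K/Q) = Z/2Z (cyclic of order 2)

x^2 + 481 is irreducible over Q since -481 is not a rational square. The splitting field Q(sqrt(-481)) has degree 2 over Q, and its unique nontrivial automorphism is sqrt(-481) ↦ -sqrt(-481). Hence Gal(Q(sqrt(-481))/Q) = Z/2Z.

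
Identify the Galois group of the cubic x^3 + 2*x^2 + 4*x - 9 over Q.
Gal(K/Q) = S_3 (symmetric group of order 6)

Compute the discriminant of x^3 + (2)*x^2 + (4)*x + (-9): Δ = -3387. Since Δ is not a rational square, the Galois group is not contained in A_3; it must be the full S_3 (irreducibility of the cubic rules out anything smaller).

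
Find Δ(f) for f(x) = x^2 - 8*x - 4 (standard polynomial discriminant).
Δ = 80

For a quadratic a x^2 + b x + c the discriminant is Δ = b^2 - 4ac = (-8)^2 - 4*(1)*(-4) = 64 - (-16) = 80.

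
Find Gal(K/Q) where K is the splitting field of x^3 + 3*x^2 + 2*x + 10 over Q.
Gal(K/Q) = S_3 (symmetric group of order 6)

Compute the discriminant of x^3 + (3)*x^2 + (2)*x + (10): Δ = -2696. Since Δ is not a rational square, the Galois group is not contained in A_3; it must be the full S_3 (irreducibility of the cubic rules out anything smaller).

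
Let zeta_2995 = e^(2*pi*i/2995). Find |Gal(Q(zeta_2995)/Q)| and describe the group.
|Gal(Q(zeta_2995)/Q)| = phi(2995) = 2392; group ≅ (Z/2995Z)^* ≅ Z/4Z × Z/598Z

The n-th cyclotomic polynomial Φ_2995(x) is the minimal polynomial of zeta_2995 over Q and has degree phi(2995) = 2392. So Q(zeta_2995) is a degree-2392 Galois extension with Galois group (Z/2995Z)^*. By CRT, (Z/2995Z)^* ≅ (Z/5Z)^* × (Z/599Z)^*. Each prime-power unit group is (Z/5Z)^* ≅ Z/4Z; (Z/599Z)^* ≅ Z/598Z. Hence Gal(Q(zeta_2995)/Q) ≅ Z/4Z × Z/598Z.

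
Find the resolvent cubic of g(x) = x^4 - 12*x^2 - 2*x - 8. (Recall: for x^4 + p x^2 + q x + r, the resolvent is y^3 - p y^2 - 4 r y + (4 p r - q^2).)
h(y) = y^3 + 12*y^2 + 32*y + 380

Identify coefficients: p = -12, q = -2, r = -8.
Plug into h(y) = y^3 - p y^2 - 4 r y + (4 p r - q^2):
  h(y) = y^3 - (-12) y^2 - 4*(-8) y + (4*(-12)*(-8) - (-2)^2)
       = y^3 + (12) y^2 + (32) y + (380).
Simplifying: h(y) = y^3 + 12*y^2 + 32*y + 380.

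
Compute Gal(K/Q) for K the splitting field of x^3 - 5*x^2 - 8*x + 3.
Gal(K/Q) = S_3 (symmetric group of order 6)

Compute the discriminant of x^3 + (-5)*x^2 + (-8)*x + (3): Δ = 7065. Since Δ is not a rational square, the Galois group is not contained in A_3; it must be the full S_3 (irreducibility of the cubic rules out anything smaller).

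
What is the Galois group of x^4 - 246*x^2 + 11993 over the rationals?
Gal(K/Q) = V_4 (Klein four-group, Z/2Z × Z/2Z)

f factors as (x^2 - 67)(x^2 - 179), so the splitting field is K = Q(sqrt(67), sqrt(179)). The elements 67, 179, 11993 are all non-squares in Q, so sqrt(67) and sqrt(179) generate independent quadratic extensions. Thus [K:Q] = 4 and Gal(K/Q) is generated by the two order-2 automorphisms sqrt(67) ↦ -sqrt(67) and sqrt(179) ↦ -sqrt(179), giving V_4.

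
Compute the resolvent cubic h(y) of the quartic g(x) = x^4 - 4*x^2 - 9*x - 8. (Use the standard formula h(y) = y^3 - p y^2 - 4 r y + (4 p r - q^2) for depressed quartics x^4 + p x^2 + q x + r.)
h(y) = y^3 + 4*y^2 + 32*y + 47

Identify coefficients: p = -4, q = -9, r = -8.
Plug into h(y) = y^3 - p y^2 - 4 r y + (4 p r - q^2):
  h(y) = y^3 - (-4) y^2 - 4*(-8) y + (4*(-4)*(-8) - (-9)^2)
       = y^3 + (4) y^2 + (32) y + (47).
Simplifying: h(y) = y^3 + 4*y^2 + 32*y + 47.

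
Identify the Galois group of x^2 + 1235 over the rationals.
Gal(K/Q) = Z/2Z (cyclic of order 2)

x^2 + 1235 is irreducible over Q since -1235 is not a rational square. The splitting field Q(sqrt(-1235)) has degree 2 over Q, and its unique nontrivial automorphism is sqrt(-1235) ↦ -sqrt(-1235). Hence Gal(Q(sqrt(-1235))/Q) = Z/2Z.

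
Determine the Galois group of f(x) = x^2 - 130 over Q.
Gal(K/Q) = Z/2Z (cyclic of order 2)

x^2 - 130 is irreducible over Q since 130 is not a rational square. The splitting field Q(sqrt(130)) has degree 2 over Q, and its unique nontrivial automorphism is sqrt(130) ↦ -sqrt(130). Hence Gal(Q(sqrt(130))/Q) = Z/2Z.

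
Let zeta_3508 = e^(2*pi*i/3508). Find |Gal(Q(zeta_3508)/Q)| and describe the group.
|Gal(Q(zeta_3508)/Q)| = phi(3508) = 1752; group ≅ (Z/3508Z)^* ≅ Z/2Z × Z/876Z

The n-th cyclotomic polynomial Φ_3508(x) is the minimal polynomial of zeta_3508 over Q and has degree phi(3508) = 1752. So Q(zeta_3508) is a degree-1752 Galois extension with Galois group (Z/3508Z)^*. By CRT, (Z/3508Z)^* ≅ (Z/4Z)^* × (Z/877Z)^*. Each prime-power unit group is (Z/4Z)^* ≅ Z/2Z; (Z/877Z)^* ≅ Z/876Z. Hence Gal(Q(zeta_3508)/Q) ≅ Z/2Z × Z/876Z.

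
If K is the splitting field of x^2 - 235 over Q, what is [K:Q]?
[K:Q] = 2

The polynomial x^2 - 235 is irreducible over Q since 235 is not a perfect square. Its splitting field is Q(sqrt(235)), which has degree 2 over Q.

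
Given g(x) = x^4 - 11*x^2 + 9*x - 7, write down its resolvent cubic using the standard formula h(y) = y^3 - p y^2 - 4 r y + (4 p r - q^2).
h(y) = y^3 + 11*y^2 + 28*y + 227

Identify coefficients: p = -11, q = 9, r = -7.
Plug into h(y) = y^3 - p y^2 - 4 r y + (4 p r - q^2):
  h(y) = y^3 - (-11) y^2 - 4*(-7) y + (4*(-11)*(-7) - (9)^2)
       = y^3 + (11) y^2 + (28) y + (227).
Simplifying: h(y) = y^3 + 11*y^2 + 28*y + 227.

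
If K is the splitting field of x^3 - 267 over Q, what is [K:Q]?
[K:Q] = 6

x^3 - 267 has one real root r = 267^(1/3) and two complex roots r*zeta_3, r*zeta_3^2 where zeta_3 = e^(2*pi*i/3). The splitting field is Q(r, zeta_3). [Q(r):Q] = 3 and [Q(zeta_3):Q] = 2 with gcd = 1, so [Q(r, zeta_3):Q] = 3 * 2 = 6.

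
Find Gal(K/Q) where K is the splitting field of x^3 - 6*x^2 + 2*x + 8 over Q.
Gal(K/Q) = S_3 (symmetric group of order 6)

Compute the discriminant of x^3 + (-6)*x^2 + (2)*x + (8): Δ = 3568. Since Δ is not a rational square, the Galois group is not contained in A_3; it must be the full S_3 (irreducibility of the cubic rules out anything smaller).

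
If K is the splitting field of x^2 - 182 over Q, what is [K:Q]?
[K:Q] = 2

The polynomial x^2 - 182 is irreducible over Q since 182 is not a perfect square. Its splitting field is Q(sqrt(182)), which has degree 2 over Q.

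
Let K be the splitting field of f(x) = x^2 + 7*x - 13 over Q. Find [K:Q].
[K:Q] = 2

The discriminant of x^2 + (7)*x + (-13) is b^2 - 4c = 49 - (-52) = 101. Since 101 is not a perfect square in Q, the polynomial is irreducible over Q. Its two roots generate a degree-2 extension, so [K:Q] = 2.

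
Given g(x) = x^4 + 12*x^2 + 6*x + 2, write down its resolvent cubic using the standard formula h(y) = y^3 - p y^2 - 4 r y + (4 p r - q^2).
h(y) = y^3 - 12*y^2 - 8*y + 60

Identify coefficients: p = 12, q = 6, r = 2.
Plug into h(y) = y^3 - p y^2 - 4 r y + (4 p r - q^2):
  h(y) = y^3 - (12) y^2 - 4*(2) y + (4*(12)*(2) - (6)^2)
       = y^3 + (-12) y^2 + (-8) y + (60).
Simplifying: h(y) = y^3 - 12*y^2 - 8*y + 60.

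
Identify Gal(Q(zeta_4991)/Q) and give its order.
|Gal(Q(zeta_4991)/Q)| = phi(4991) = 3960; group ≅ (Z/4991Z)^* ≅ Z/6Z × Z/22Z × Z/30Z

The n-th cyclotomic polynomial Φ_4991(x) is the minimal polynomial of zeta_4991 over Q and has degree phi(4991) = 3960. So Q(zeta_4991) is a degree-3960 Galois extension with Galois group (Z/4991Z)^*. By CRT, (Z/4991Z)^* ≅ (Z/7Z)^* × (Z/23Z)^* × (Z/31Z)^*. Each prime-power unit group is (Z/7Z)^* ≅ Z/6Z; (Z/23Z)^* ≅ Z/22Z; (Z/31Z)^* ≅ Z/30Z. Hence Gal(Q(zeta_4991)/Q) ≅ Z/6Z × Z/22Z × Z/30Z.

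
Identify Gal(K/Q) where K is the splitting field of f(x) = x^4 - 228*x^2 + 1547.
Gal(K/Q) = V_4 (Klein four-group, Z/2Z × Z/2Z)

f factors as (x^2 - 7)(x^2 - 221), so the splitting field is K = Q(sqrt(7), sqrt(221)). The elements 7, 221, 1547 are all non-squares in Q, so sqrt(7) and sqrt(221) generate independent quadratic extensions. Thus [K:Q] = 4 and Gal(K/Q) is generated by the two order-2 automorphisms sqrt(7) ↦ -sqrt(7) and sqrt(221) ↦ -sqrt(221), giving V_4.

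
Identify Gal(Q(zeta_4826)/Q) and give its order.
|Gal(Q(zeta_4826)/Q)| = phi(4826) = 2268; group ≅ (Z/4826Z)^* ≅ Z/18Z × Z/126Z

The n-th cyclotomic polynomial Φ_4826(x) is the minimal polynomial of zeta_4826 over Q and has degree phi(4826) = 2268. So Q(zeta_4826) is a degree-2268 Galois extension with Galois group (Z/4826Z)^*. By CRT, (Z/4826Z)^* ≅ (Z/2Z)^* × (Z/19Z)^* × (Z/127Z)^*. Each prime-power unit group is (Z/2Z)^* ≅ trivial group (order 1); (Z/19Z)^* ≅ Z/18Z; (Z/127Z)^* ≅ Z/126Z. Hence Gal(Q(zeta_4826)/Q) ≅ Z/18Z × Z/126Z.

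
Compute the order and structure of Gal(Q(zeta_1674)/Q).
|Gal(Q(zeta_1674)/Q)| = phi(1674) = 540; group ≅ (Z/1674Z)^* ≅ Z/18Z × Z/30Z

The n-th cyclotomic polynomial Φ_1674(x) is the minimal polynomial of zeta_1674 over Q and has degree phi(1674) = 540. So Q(zeta_1674) is a degree-540 Galois extension with Galois group (Z/1674Z)^*. By CRT, (Z/1674Z)^* ≅ (Z/2Z)^* × (Z/27Z)^* × (Z/31Z)^*. Each prime-power unit group is (Z/2Z)^* ≅ trivial group (order 1); (Z/27Z)^* ≅ Z/18Z; (Z/31Z)^* ≅ Z/30Z. Hence Gal(Q(zeta_1674)/Q) ≅ Z/18Z × Z/30Z.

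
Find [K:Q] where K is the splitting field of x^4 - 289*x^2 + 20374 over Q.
[K:Q] = 4

f factors as (x^2 - 167)(x^2 - 122); the splitting field is K = Q(sqrt(167), sqrt(122)). Since 167, 122, and 20374 are all non-squares in Q, the three subfields Q(sqrt(167)), Q(sqrt(122)), Q(sqrt(20374)) are distinct degree-2 extensions, so [K:Q] = 4 (Klein four Galois group).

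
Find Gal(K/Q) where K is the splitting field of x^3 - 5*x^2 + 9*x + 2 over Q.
Gal(K/Q) = S_3 (symmetric group of order 6)

Compute the discriminant of x^3 + (-5)*x^2 + (9)*x + (2): Δ = -1619. Since Δ is not a rational square, the Galois group is not contained in A_3; it must be the full S_3 (irreducibility of the cubic rules out anything smaller).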